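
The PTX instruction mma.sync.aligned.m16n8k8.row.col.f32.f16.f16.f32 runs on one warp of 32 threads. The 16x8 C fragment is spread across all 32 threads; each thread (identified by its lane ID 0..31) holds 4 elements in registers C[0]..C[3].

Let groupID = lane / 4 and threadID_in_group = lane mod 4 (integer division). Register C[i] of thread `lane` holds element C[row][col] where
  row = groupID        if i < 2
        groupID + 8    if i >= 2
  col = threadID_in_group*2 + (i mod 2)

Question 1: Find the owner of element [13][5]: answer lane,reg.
22,3

r=13⇒gr=5,Rb=1  c=5⇒th=2,odd=1
L=5*4+2=22  i=1*2+1=3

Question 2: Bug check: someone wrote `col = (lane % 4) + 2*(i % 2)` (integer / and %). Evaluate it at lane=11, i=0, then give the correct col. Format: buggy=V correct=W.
buggy=3 correct=6

`(lane % 4) + 2*(i % 2)`[11,0]→3
L=11→G=11>>2=2, T=11&3=3
[0]→row 2+0=2  col 3·2+0=6
col: 3 vs 6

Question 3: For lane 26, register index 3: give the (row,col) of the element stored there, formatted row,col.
lane 26->26/4=6, 26 mod 4=2
i=3  r:6+8->14  c:2·2+1->5

14,5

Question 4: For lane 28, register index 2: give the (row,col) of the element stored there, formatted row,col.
15,0

lane 28->28/4=7, 28 mod 4=0
i=2  r:7+8->15  c:2·0+0->0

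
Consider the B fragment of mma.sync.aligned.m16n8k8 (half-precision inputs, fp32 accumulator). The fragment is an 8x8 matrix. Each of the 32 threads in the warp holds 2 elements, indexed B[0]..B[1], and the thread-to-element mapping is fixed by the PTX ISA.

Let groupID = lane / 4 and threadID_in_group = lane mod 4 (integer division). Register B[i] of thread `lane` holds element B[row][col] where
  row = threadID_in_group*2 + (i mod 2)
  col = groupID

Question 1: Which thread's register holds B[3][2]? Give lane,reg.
9,1

c:2=>grp=2  r:3=>tig=1,lo=1
L=2*4+1=9  i=1=1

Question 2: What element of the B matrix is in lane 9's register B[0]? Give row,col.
lane 9: g=2 (9/4), t=1 (9%4)
i=0: r=1*2+0=2, c=g=2

2,2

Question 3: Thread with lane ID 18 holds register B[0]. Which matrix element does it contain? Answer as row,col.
L=18=>grp=18>>2=4, tig=18&3=2
[0]=>row 2·2+0=4  col grp=4

4,4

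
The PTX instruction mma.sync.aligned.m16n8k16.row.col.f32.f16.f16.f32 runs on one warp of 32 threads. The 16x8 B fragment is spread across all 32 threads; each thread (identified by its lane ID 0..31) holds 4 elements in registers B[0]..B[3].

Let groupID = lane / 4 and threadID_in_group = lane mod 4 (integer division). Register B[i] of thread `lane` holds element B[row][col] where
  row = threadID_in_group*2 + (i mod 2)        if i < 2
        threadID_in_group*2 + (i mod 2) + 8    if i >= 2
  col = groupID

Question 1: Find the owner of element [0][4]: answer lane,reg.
c=4⇒gr=4  r=0⇒Rb=0,th=0,odd=0
L=4*4+0=16  i=0*2+0=0

16,0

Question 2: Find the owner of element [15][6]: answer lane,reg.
27,3

c:6=>grp=6  r:15=>rB=1,tig=3,lo=1
L=6*4+3=27  i=1*2+1=3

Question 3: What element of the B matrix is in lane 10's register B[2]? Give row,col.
L=10⇒gr=10>>2=2, th=10&3=2
[2]⇒row 2·2+0+8=12  col gr=2

12,2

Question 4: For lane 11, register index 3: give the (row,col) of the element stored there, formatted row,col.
L=11⇒gr=11>>2=2, th=11&3=3
[3]⇒row 3·2+1+8=15  col gr=2

15,2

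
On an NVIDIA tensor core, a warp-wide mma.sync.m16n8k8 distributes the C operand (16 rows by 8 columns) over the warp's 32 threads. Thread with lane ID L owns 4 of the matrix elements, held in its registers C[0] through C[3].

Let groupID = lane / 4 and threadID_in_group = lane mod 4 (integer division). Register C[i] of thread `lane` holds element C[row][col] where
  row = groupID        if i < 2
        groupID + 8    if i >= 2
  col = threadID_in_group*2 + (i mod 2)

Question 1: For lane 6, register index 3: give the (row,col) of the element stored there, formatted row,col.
9,5

6: g=1,t=2
[3] (1+8,2*2+1) = (9,5)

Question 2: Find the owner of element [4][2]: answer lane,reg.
r:4=>grp=4,rB=0  c:2=>tig=1,lo=0
L=4*4+1=17  i=0*2+0=0

17,0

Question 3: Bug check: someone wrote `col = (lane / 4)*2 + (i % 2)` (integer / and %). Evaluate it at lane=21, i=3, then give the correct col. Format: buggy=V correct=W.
buggy=11 correct=3

`(lane / 4)*2 + (i % 2)`[21,3]→11
lane 21: G=5 (21/4), T=1 (21%4)
i=3: r=5+8=13, c=1*2+1=3
col: 11 vs 3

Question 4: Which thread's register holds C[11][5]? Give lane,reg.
14,3

r:11=>grp=3,rB=1  c:5=>tig=2,lo=1
L=3*4+2=14  i=1*2+1=3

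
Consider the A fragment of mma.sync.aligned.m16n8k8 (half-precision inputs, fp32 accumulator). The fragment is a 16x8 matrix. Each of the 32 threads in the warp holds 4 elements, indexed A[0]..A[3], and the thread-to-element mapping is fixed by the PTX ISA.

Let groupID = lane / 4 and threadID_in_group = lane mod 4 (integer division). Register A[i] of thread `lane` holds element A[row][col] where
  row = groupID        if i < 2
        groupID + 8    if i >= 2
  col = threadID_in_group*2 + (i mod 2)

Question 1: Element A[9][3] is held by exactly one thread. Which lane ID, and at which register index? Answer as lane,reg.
5,3

r=9->g=1,rb=1  c=3->t=1,b0=1
L=1*4+1=5  i=1*2+1=3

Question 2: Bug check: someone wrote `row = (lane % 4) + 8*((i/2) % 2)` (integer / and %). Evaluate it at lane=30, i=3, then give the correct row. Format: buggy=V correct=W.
`(lane % 4) + 8*((i/2) % 2)`[30,3]⇒10
lane 30⇒30/4=7, 30 mod 4=2
i=3  r:7+8⇒15  c:2·2+1⇒5
row: 10 vs 15

buggy=10 correct=15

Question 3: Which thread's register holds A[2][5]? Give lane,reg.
r=2⇒gr=2,Rb=0  c=5⇒th=2,odd=1
L=2*4+2=10  i=0*2+1=1

10,1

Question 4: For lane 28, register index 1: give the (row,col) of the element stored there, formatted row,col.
28: g=7,t=0
[1] (7+0,0*2+1) = (7,1)

7,1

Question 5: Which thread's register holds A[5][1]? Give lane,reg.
20,1

r: 5->gid=5,r8=0  c: 1->tid=0,i&1=1
L=5*4+0=20  i=0*2+1=1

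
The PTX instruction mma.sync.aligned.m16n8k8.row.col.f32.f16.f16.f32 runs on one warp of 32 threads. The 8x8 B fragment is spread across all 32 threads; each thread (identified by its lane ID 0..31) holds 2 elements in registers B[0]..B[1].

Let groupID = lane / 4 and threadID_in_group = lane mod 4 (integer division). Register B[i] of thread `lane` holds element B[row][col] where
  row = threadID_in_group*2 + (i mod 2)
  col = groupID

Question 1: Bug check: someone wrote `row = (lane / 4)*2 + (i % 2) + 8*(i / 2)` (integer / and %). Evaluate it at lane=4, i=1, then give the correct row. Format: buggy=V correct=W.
`(lane / 4)*2 + (i % 2) + 8*(i / 2)`[4,1]→3
L=4→G=4>>2=1, T=4&3=0
[1]→row 0·2+1=1  col G=1
row: 3 vs 1

buggy=3 correct=1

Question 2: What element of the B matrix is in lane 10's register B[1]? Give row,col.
5,2

lane 10->10/4=2, 10 mod 4=2
i=1  r:2·2+1->5  c:2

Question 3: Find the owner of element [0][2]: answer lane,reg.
8,0

c: 2->gid=2  r: 0->tid=0,i&1=0
L=2*4+0=8  i=0=0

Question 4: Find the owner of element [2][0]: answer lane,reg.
1,0

c=0->g=0  r=2->t=1,b0=0
L=0*4+1=1  i=0=0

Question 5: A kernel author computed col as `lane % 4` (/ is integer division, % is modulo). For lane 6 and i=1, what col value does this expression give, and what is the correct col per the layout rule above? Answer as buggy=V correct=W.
`lane % 4`[6,1]->2
L=6->gid=6>>2=1, tid=6&3=2
[1]->row 2·2+1=5  col gid=1
col: 2 vs 1

buggy=2 correct=1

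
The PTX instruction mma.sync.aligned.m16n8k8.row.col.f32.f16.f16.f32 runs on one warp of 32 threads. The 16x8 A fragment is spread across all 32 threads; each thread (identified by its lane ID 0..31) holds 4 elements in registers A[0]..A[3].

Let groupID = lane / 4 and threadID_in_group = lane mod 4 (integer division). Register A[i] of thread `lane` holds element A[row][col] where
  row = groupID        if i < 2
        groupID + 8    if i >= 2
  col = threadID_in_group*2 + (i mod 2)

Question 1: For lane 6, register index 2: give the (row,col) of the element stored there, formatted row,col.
9,4

lane 6: G=1 (6/4), T=2 (6%4)
i=2: r=1+8=9, c=2*2+0=4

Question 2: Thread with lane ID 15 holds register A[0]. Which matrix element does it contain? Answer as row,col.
3,6

L=15=>grp=15>>2=3, tig=15&3=3
[0]=>row 3+0=3  col 3·2+0=6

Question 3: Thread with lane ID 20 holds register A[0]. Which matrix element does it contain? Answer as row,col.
L=20=>grp=20>>2=5, tig=20&3=0
[0]=>row 5+0=5  col 0·2+0=0

5,0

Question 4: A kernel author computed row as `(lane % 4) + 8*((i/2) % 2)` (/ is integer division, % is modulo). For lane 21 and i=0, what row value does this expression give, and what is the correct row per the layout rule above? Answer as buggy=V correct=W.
buggy=1 correct=5

`(lane % 4) + 8*((i/2) % 2)`[21,0]->1
lane 21->21/4=5, 21 mod 4=1
i=0  r:5+0->5  c:2·1+0->2
row: 1 vs 5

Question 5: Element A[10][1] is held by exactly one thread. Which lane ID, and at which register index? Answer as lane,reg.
8,3

r:10=>grp=2,rB=1  c:1=>tig=0,lo=1
L=2*4+0=8  i=1*2+1=3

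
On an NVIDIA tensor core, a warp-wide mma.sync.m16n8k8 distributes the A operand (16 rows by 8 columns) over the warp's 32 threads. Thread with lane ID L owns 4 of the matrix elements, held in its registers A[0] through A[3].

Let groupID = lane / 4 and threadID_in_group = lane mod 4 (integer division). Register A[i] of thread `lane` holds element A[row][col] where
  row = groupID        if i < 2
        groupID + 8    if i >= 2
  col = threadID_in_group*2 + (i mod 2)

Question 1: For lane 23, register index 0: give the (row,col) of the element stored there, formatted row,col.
5,6

23: g=5,t=3
[0] (5+0,3*2+0) = (5,6)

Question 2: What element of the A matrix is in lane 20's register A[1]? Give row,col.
lane 20=>20/4=5, 20 mod 4=0
i=1  r:5+0=>5  c:2·0+1=>1

5,1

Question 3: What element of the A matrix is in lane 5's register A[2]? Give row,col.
9,2

L=5⇒gr=5>>2=1, th=5&3=1
[2]⇒row 1+8=9  col 1·2+0=2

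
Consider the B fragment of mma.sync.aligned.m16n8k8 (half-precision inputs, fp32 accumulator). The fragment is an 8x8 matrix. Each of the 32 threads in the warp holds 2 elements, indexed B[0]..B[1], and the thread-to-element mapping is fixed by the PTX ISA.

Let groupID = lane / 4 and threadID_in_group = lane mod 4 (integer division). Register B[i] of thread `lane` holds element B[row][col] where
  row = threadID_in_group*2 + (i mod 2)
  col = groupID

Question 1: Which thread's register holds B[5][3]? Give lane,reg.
14,1

c=3->g=3  r=5->t=2,b0=1
L=3*4+2=14  i=1=1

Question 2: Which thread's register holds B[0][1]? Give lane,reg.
4,0

c: 1->gid=1  r: 0->tid=0,i&1=0
L=1*4+0=4  i=0=0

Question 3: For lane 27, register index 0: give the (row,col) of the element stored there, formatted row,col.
27: gr=6,th=3
[0] (3*2+0,6) = (6,6)

6,6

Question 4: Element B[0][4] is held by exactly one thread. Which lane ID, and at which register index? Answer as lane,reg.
16,0

c:4=>grp=4  r:0=>tig=0,lo=0
L=4*4+0=16  i=0=0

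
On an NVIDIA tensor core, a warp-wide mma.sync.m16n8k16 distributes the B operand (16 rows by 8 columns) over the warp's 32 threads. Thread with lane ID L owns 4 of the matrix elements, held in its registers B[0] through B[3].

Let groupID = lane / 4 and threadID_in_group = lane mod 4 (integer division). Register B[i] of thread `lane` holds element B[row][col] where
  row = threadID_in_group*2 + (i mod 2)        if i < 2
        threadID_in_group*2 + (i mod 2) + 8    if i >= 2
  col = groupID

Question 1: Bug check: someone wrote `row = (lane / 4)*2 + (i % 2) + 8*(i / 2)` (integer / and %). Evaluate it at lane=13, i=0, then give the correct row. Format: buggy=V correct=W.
buggy=6 correct=2

`(lane / 4)*2 + (i % 2) + 8*(i / 2)`[13,0]⇒6
L=13⇒gr=13>>2=3, th=13&3=1
[0]⇒row 1·2+0+0=2  col gr=3
row: 6 vs 2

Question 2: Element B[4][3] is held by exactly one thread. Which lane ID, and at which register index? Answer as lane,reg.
14,0

c=3→G=3  r=4→rhi=0,T=2,p=0
L=3*4+2=14  i=0*2+0=0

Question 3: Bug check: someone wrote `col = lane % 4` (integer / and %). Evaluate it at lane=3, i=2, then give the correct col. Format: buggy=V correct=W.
`lane % 4`[3,2]⇒3
L=3⇒gr=3>>2=0, th=3&3=3
[2]⇒row 3·2+0+8=14  col gr=0
col: 3 vs 0

buggy=3 correct=0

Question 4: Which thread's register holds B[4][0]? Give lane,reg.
c: 0->gid=0  r: 4->r8=0,tid=2,i&1=0
L=0*4+2=2  i=0*2+0=0

2,0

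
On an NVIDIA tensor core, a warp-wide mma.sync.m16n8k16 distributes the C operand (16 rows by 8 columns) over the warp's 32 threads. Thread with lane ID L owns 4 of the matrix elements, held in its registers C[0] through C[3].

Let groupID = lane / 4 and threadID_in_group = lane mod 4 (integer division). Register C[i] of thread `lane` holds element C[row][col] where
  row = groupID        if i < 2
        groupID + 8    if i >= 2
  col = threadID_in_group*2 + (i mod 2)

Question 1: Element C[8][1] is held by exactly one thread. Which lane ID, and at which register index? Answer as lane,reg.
r=8→G=0,rhi=1  c=1→T=0,p=1
L=0*4+0=0  i=1*2+1=3

0,3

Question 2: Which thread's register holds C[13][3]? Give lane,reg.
21,3

r:13=>grp=5,rB=1  c:3=>tig=1,lo=1
L=5*4+1=21  i=1*2+1=3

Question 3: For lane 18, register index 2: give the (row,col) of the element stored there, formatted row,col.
lane 18: G=4 (18/4), T=2 (18%4)
i=2: r=4+8=12, c=2*2+0=4

12,4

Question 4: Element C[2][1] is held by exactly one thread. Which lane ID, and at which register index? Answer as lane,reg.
8,1

r: 2->gid=2,r8=0  c: 1->tid=0,i&1=1
L=2*4+0=8  i=0*2+1=1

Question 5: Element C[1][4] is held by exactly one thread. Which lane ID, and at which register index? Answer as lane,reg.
r=1→G=1,rhi=0  c=4→T=2,p=0
L=1*4+2=6  i=0*2+0=0

6,0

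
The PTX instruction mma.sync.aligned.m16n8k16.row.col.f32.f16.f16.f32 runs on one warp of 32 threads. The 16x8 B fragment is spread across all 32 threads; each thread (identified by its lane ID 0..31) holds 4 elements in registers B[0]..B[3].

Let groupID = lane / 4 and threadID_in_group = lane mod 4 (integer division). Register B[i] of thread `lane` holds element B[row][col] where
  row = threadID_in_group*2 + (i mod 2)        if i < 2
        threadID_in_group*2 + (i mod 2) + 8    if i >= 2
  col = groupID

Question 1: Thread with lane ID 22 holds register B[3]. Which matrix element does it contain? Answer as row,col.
lane 22: g=5 (22/4), t=2 (22%4)
i=3: r=2*2+1+8=13, c=g=5

13,5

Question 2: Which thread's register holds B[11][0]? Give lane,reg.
1,3

c:0=>grp=0  r:11=>rB=1,tig=1,lo=1
L=0*4+1=1  i=1*2+1=3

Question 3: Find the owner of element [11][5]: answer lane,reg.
21,3

c=5→G=5  r=11→rhi=1,T=1,p=1
L=5*4+1=21  i=1*2+1=3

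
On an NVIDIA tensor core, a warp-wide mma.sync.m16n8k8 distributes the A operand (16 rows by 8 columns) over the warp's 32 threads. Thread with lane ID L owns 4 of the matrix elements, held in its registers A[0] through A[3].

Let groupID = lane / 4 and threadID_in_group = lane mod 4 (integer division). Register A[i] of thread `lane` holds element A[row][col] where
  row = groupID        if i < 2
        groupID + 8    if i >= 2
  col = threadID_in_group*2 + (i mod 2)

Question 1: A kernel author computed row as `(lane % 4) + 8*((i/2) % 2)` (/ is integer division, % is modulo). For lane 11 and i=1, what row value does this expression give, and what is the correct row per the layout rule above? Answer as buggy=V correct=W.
`(lane % 4) + 8*((i/2) % 2)`[11,1]=>3
lane 11=>11/4=2, 11 mod 4=3
i=1  r:2+0=>2  c:2·3+1=>7
row: 3 vs 2

buggy=3 correct=2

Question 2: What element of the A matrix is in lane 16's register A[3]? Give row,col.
16: G=4,T=0
[3] (4+8,0*2+1) = (12,1)

12,1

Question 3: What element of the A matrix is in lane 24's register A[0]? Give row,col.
6,0

L=24=>grp=24>>2=6, tig=24&3=0
[0]=>row 6+0=6  col 0·2+0=0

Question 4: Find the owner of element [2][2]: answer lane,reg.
9,0

r:2=>grp=2,rB=0  c:2=>tig=1,lo=0
L=2*4+1=9  i=0*2+0=0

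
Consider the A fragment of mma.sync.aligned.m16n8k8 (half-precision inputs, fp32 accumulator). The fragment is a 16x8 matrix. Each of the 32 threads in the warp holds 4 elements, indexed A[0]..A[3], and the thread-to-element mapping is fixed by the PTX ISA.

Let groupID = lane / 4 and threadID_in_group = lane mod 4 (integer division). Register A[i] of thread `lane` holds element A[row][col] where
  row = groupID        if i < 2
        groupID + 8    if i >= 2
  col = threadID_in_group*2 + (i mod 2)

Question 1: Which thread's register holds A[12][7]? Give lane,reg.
19,3

r:12=>grp=4,rB=1  c:7=>tig=3,lo=1
L=4*4+3=19  i=1*2+1=3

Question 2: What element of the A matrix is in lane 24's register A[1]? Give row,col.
6,1

lane 24->24/4=6, 24 mod 4=0
i=1  r:6+0->6  c:2·0+1->1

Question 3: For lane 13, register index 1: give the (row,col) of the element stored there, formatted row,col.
L=13->gid=13>>2=3, tid=13&3=1
[1]->row 3+0=3  col 1·2+1=3

3,3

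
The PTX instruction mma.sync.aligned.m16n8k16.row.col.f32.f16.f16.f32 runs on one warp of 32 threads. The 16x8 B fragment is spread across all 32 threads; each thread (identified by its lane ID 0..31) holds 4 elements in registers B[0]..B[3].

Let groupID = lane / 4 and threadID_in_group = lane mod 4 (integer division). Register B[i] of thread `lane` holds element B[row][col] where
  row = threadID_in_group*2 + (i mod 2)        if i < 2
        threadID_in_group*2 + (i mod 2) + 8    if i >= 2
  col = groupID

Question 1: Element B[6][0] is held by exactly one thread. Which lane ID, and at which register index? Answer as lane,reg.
c:0=>grp=0  r:6=>rB=0,tig=3,lo=0
L=0*4+3=3  i=0*2+0=0

3,0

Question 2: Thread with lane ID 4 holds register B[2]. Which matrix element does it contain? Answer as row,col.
L=4->g=4>>2=1, t=4&3=0
[2]->row 0·2+0+8=8  col g=1

8,1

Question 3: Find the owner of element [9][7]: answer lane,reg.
c=7→G=7  r=9→rhi=1,T=0,p=1
L=7*4+0=28  i=1*2+1=3

28,3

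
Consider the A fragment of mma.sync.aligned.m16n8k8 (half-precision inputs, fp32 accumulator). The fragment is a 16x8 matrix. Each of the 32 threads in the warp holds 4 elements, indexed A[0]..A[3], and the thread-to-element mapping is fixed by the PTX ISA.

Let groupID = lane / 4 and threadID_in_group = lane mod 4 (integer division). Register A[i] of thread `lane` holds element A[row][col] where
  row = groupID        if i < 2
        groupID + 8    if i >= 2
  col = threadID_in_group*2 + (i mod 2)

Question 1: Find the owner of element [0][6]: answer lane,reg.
r=0->g=0,rb=0  c=6->t=3,b0=0
L=0*4+3=3  i=0*2+0=0

3,0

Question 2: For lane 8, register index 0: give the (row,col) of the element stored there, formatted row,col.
8: grp=2,tig=0
[0] (2+0,0*2+0) = (2,0)

2,0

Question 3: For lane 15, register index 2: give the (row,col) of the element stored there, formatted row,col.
lane 15⇒15/4=3, 15 mod 4=3
i=2  r:3+8⇒11  c:2·3+0⇒6

11,6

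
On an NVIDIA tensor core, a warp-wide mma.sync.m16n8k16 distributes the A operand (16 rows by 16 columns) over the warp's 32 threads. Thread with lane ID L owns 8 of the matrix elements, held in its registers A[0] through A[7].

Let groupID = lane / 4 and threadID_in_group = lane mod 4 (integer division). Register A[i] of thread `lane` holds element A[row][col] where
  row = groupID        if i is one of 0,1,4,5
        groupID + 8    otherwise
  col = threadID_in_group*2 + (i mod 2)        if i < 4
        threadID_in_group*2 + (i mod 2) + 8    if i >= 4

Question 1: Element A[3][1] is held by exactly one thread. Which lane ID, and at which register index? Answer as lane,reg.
12,1

r=3->g=3,rb=0  c=1->cb=0,t=0,b0=1
L=3*4+0=12  i=0*4+0*2+1=1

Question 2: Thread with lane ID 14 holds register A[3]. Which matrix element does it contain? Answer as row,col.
14: gr=3,th=2
[3] (3+8,2*2+1+0) = (11,5)

11,5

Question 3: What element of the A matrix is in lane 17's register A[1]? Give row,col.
lane 17: grp=4 (17/4), tig=1 (17%4)
i=1: r=4+0=4, c=1*2+1+0=3

4,3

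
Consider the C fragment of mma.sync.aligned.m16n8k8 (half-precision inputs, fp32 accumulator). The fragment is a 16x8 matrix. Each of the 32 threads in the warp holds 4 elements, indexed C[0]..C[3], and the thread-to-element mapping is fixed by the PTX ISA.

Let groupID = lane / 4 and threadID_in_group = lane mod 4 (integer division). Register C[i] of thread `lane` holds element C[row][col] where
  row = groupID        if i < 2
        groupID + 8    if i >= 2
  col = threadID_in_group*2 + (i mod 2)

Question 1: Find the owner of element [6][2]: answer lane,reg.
r=6⇒gr=6,Rb=0  c=2⇒th=1,odd=0
L=6*4+1=25  i=0*2+0=0

25,0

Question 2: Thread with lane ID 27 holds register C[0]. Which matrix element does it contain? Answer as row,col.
6,6

lane 27->27/4=6, 27 mod 4=3
i=0  r:6+0->6  c:2·3+0->6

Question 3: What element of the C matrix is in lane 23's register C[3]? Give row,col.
13,7

23: gr=5,th=3
[3] (5+8,3*2+1) = (13,7)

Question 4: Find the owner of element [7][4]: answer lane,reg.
30,0

r: 7->gid=7,r8=0  c: 4->tid=2,i&1=0
L=7*4+2=30  i=0*2+0=0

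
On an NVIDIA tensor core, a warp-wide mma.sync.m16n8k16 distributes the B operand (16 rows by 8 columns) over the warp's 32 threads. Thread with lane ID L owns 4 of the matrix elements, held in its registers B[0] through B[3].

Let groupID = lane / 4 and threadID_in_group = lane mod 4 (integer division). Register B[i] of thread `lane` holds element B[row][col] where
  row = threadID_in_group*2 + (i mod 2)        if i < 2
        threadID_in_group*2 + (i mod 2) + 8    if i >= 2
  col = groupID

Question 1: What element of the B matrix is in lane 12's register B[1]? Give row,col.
1,3

L=12⇒gr=12>>2=3, th=12&3=0
[1]⇒row 0·2+1+0=1  col gr=3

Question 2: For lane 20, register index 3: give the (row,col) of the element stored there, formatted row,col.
20: G=5,T=0
[3] (0*2+1+8,5) = (9,5)

9,5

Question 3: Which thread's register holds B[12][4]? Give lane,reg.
c=4→G=4  r=12→rhi=1,T=2,p=0
L=4*4+2=18  i=1*2+0=2

18,2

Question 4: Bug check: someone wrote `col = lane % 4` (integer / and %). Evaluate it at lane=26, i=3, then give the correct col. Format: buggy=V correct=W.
`lane % 4`[26,3]⇒2
26: gr=6,th=2
[3] (2*2+1+8,6) = (13,6)
col: 2 vs 6

buggy=2 correct=6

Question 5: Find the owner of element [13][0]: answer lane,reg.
c=0→G=0  r=13→rhi=1,T=2,p=1
L=0*4+2=2  i=1*2+1=3

2,3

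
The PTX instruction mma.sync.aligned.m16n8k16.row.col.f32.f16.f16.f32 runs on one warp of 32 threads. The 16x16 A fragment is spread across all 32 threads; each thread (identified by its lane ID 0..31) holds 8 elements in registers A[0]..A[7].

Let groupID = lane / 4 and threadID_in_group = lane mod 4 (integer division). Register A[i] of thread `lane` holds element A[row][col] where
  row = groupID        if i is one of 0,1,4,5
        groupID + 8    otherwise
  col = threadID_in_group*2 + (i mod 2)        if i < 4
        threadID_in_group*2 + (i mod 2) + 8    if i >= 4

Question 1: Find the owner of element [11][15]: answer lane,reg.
15,7

r: 11->gid=3,r8=1  c: 15->c8=1,tid=3,i&1=1
L=3*4+3=15  i=1*4+1*2+1=7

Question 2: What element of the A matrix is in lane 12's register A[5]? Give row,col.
12: g=3,t=0
[5] (3+0,0*2+1+8) = (3,9)

3,9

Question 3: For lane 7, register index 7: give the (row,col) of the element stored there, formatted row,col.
9,15

lane 7->7/4=1, 7 mod 4=3
i=7  r:1+8->9  c:2·3+1+8->15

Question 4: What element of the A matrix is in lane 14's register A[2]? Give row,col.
11,4

L=14->gid=14>>2=3, tid=14&3=2
[2]->row 3+8=11  col 2·2+0+0=4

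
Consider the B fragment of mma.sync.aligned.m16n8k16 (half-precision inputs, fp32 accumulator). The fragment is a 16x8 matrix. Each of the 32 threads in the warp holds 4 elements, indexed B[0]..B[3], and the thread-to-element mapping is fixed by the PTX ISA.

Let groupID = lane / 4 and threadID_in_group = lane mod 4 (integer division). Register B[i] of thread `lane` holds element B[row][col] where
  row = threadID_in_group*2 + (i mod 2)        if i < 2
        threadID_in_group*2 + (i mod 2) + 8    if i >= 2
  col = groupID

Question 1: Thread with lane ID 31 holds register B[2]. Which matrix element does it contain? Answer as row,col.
L=31⇒gr=31>>2=7, th=31&3=3
[2]⇒row 3·2+0+8=14  col gr=7

14,7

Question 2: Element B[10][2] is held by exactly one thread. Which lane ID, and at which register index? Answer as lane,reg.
9,2

c:2=>grp=2  r:10=>rB=1,tig=1,lo=0
L=2*4+1=9  i=1*2+0=2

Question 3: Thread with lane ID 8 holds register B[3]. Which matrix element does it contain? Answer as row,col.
L=8->g=8>>2=2, t=8&3=0
[3]->row 0·2+1+8=9  col g=2

9,2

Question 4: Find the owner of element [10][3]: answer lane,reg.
13,2

c=3⇒gr=3  r=10⇒Rb=1,th=1,odd=0
L=3*4+1=13  i=1*2+0=2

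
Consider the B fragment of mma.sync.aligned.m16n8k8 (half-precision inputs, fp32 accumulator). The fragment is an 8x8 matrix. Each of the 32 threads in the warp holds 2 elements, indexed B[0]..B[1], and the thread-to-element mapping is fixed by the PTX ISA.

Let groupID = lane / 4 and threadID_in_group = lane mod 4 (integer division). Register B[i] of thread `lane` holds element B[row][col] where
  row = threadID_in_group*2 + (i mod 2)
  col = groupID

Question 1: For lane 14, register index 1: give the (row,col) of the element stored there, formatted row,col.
14: G=3,T=2
[1] (2*2+1,3) = (5,3)

5,3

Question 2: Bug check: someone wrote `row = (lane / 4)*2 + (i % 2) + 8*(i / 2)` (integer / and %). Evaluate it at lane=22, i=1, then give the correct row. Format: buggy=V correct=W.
buggy=11 correct=5

`(lane / 4)*2 + (i % 2) + 8*(i / 2)`[22,1]->11
L=22->gid=22>>2=5, tid=22&3=2
[1]->row 2·2+1=5  col gid=5
row: 11 vs 5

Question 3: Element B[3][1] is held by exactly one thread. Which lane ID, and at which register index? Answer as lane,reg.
5,1

c=1⇒gr=1  r=3⇒th=1,odd=1
L=1*4+1=5  i=1=1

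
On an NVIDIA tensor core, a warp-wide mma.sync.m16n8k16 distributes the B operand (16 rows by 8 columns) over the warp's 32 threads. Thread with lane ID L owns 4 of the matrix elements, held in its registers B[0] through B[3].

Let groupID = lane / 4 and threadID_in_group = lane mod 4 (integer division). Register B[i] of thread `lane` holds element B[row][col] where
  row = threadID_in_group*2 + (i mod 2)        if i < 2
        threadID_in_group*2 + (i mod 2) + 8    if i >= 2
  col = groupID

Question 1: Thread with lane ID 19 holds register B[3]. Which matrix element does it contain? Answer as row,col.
15,4

L=19=>grp=19>>2=4, tig=19&3=3
[3]=>row 3·2+1+8=15  col grp=4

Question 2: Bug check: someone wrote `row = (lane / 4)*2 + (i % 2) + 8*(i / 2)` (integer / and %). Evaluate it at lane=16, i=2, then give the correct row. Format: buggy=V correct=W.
`(lane / 4)*2 + (i % 2) + 8*(i / 2)`[16,2]⇒16
16: gr=4,th=0
[2] (0*2+0+8,4) = (8,4)
row: 16 vs 8

buggy=16 correct=8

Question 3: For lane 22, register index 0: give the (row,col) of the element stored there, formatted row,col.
L=22->g=22>>2=5, t=22&3=2
[0]->row 2·2+0+0=4  col g=5

4,5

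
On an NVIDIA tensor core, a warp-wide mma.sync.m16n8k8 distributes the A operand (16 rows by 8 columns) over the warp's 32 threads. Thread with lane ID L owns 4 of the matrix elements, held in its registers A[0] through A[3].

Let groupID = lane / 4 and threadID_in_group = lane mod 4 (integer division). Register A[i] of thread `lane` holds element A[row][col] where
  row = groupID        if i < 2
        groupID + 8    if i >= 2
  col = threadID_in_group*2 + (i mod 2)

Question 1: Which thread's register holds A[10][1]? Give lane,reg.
8,3

r=10→G=2,rhi=1  c=1→T=0,p=1
L=2*4+0=8  i=1*2+1=3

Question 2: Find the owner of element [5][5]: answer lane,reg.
r=5⇒gr=5,Rb=0  c=5⇒th=2,odd=1
L=5*4+2=22  i=0*2+1=1

22,1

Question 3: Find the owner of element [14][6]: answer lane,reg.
27,2

r=14⇒gr=6,Rb=1  c=6⇒th=3,odd=0
L=6*4+3=27  i=1*2+0=2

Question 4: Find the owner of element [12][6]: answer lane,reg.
r:12=>grp=4,rB=1  c:6=>tig=3,lo=0
L=4*4+3=19  i=1*2+0=2

19,2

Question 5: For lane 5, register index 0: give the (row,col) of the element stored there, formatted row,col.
1,2

lane 5->5/4=1, 5 mod 4=1
i=0  r:1+0->1  c:2·1+0->2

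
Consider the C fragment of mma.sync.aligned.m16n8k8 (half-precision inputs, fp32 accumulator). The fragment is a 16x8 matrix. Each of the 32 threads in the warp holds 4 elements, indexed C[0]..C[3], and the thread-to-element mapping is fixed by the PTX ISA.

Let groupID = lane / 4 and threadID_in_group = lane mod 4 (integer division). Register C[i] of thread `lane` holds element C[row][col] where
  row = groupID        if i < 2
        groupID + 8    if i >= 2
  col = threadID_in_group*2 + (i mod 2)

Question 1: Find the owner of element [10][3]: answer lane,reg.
9,3

r=10⇒gr=2,Rb=1  c=3⇒th=1,odd=1
L=2*4+1=9  i=1*2+1=3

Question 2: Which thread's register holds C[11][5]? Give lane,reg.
r=11->g=3,rb=1  c=5->t=2,b0=1
L=3*4+2=14  i=1*2+1=3

14,3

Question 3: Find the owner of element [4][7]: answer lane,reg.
r=4->g=4,rb=0  c=7->t=3,b0=1
L=4*4+3=19  i=0*2+1=1

19,1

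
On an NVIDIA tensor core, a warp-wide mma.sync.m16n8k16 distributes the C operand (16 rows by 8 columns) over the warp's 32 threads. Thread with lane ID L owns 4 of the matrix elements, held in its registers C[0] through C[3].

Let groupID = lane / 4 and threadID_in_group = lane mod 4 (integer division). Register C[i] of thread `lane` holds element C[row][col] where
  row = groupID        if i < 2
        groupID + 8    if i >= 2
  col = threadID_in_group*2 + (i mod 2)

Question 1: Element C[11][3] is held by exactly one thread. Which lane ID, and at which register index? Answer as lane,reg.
r=11→G=3,rhi=1  c=3→T=1,p=1
L=3*4+1=13  i=1*2+1=3

13,3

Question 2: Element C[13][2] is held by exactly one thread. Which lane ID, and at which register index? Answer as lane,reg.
r=13→G=5,rhi=1  c=2→T=1,p=0
L=5*4+1=21  i=1*2+0=2

21,2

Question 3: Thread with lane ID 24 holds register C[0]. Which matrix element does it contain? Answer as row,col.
24: grp=6,tig=0
[0] (6+0,0*2+0) = (6,0)

6,0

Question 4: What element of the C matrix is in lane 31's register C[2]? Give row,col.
31: gid=7,tid=3
[2] (7+8,3*2+0) = (15,6)

15,6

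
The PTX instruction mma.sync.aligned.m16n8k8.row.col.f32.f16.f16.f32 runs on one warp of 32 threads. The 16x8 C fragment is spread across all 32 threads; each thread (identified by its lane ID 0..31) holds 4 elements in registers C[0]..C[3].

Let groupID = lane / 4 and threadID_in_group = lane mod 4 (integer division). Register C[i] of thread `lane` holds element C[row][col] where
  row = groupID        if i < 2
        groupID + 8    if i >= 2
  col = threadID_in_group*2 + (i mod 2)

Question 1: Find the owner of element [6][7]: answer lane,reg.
r=6⇒gr=6,Rb=0  c=7⇒th=3,odd=1
L=6*4+3=27  i=0*2+1=1

27,1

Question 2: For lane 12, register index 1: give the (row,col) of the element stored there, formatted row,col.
3,1

lane 12->12/4=3, 12 mod 4=0
i=1  r:3+0->3  c:2·0+1->1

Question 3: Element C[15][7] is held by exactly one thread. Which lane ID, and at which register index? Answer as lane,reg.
31,3

r:15=>grp=7,rB=1  c:7=>tig=3,lo=1
L=7*4+3=31  i=1*2+1=3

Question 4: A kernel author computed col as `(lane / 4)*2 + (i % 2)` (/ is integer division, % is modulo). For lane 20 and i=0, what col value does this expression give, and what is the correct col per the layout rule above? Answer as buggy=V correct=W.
`(lane / 4)*2 + (i % 2)`[20,0]=>10
L=20=>grp=20>>2=5, tig=20&3=0
[0]=>row 5+0=5  col 0·2+0=0
col: 10 vs 0

buggy=10 correct=0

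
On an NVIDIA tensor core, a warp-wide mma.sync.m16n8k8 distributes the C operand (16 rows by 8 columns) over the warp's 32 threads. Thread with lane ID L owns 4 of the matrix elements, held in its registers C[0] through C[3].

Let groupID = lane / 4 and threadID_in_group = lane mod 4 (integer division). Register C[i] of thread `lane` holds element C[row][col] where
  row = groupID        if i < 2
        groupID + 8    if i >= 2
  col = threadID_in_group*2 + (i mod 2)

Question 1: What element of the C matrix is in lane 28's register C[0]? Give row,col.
lane 28->28/4=7, 28 mod 4=0
i=0  r:7+0->7  c:2·0+0->0

7,0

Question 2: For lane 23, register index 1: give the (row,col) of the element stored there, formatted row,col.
5,7

lane 23=>23/4=5, 23 mod 4=3
i=1  r:5+0=>5  c:2·3+1=>7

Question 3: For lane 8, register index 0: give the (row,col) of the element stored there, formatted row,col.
lane 8: gid=2 (8/4), tid=0 (8%4)
i=0: r=2+0=2, c=0*2+0=0

2,0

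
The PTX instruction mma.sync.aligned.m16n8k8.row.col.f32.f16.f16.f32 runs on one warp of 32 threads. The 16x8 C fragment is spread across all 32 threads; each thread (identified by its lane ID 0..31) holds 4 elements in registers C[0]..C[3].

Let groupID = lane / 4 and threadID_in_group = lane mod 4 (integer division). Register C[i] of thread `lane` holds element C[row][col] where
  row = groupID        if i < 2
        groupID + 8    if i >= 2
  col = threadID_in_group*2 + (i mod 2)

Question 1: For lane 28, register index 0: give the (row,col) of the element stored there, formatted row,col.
7,0

lane 28: gid=7 (28/4), tid=0 (28%4)
i=0: r=7+0=7, c=0*2+0=0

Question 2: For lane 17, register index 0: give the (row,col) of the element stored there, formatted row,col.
L=17->g=17>>2=4, t=17&3=1
[0]->row 4+0=4  col 1·2+0=2

4,2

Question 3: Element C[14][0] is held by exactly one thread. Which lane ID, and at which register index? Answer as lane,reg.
24,2

r=14⇒gr=6,Rb=1  c=0⇒th=0,odd=0
L=6*4+0=24  i=1*2+0=2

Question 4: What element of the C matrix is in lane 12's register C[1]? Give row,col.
3,1

L=12⇒gr=12>>2=3, th=12&3=0
[1]⇒row 3+0=3  col 0·2+1=1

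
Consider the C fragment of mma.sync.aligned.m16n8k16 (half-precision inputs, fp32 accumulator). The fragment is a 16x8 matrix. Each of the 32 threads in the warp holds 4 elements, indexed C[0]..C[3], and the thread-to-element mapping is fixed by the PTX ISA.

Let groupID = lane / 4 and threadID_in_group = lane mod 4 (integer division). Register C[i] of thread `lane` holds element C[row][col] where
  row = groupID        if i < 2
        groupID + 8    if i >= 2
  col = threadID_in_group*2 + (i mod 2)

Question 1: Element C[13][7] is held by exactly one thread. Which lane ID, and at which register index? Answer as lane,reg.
23,3

r=13->g=5,rb=1  c=7->t=3,b0=1
L=5*4+3=23  i=1*2+1=3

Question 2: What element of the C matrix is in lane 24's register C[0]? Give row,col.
24: G=6,T=0
[0] (6+0,0*2+0) = (6,0)

6,0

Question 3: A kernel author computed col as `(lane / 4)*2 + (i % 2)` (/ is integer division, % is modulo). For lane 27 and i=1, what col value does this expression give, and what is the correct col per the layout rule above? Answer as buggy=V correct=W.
buggy=13 correct=7

`(lane / 4)*2 + (i % 2)`[27,1]→13
L=27→G=27>>2=6, T=27&3=3
[1]→row 6+0=6  col 3·2+1=7
col: 13 vs 7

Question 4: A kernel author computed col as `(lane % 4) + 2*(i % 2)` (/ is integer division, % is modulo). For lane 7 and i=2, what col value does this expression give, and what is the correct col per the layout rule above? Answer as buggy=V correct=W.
buggy=3 correct=6

`(lane % 4) + 2*(i % 2)`[7,2]->3
lane 7: gid=1 (7/4), tid=3 (7%4)
i=2: r=1+8=9, c=3*2+0=6
col: 3 vs 6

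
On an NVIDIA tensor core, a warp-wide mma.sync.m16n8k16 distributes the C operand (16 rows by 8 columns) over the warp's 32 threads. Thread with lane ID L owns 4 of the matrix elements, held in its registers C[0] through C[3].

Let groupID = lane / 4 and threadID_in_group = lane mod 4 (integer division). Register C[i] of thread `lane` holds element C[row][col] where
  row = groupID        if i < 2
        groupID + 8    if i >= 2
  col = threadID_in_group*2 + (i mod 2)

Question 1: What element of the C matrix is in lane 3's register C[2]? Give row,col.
8,6

L=3->g=3>>2=0, t=3&3=3
[2]->row 0+8=8  col 3·2+0=6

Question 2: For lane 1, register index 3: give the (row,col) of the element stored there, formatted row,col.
8,3

lane 1->1/4=0, 1 mod 4=1
i=3  r:0+8->8  c:2·1+1->3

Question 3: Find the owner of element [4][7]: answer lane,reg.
r: 4->gid=4,r8=0  c: 7->tid=3,i&1=1
L=4*4+3=19  i=0*2+1=1

19,1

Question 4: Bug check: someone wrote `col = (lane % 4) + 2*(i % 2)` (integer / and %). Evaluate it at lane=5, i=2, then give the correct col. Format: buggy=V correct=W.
buggy=1 correct=2

`(lane % 4) + 2*(i % 2)`[5,2]=>1
5: grp=1,tig=1
[2] (1+8,1*2+0) = (9,2)
col: 1 vs 2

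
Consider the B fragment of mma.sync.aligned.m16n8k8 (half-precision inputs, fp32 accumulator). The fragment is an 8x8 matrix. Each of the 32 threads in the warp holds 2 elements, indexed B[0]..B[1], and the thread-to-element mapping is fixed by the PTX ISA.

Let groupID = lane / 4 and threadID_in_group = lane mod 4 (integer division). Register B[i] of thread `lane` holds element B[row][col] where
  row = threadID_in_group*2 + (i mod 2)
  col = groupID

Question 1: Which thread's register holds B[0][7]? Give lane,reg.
28,0

c: 7->gid=7  r: 0->tid=0,i&1=0
L=7*4+0=28  i=0=0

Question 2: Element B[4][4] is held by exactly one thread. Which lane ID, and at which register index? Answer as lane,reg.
18,0

c: 4->gid=4  r: 4->tid=2,i&1=0
L=4*4+2=18  i=0=0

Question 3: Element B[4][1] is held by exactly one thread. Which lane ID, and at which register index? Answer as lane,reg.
6,0

c=1→G=1  r=4→T=2,p=0
L=1*4+2=6  i=0=0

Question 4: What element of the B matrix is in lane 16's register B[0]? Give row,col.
0,4

16: gid=4,tid=0
[0] (0*2+0,4) = (0,4)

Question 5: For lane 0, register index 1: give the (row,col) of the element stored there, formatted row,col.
0: G=0,T=0
[1] (0*2+1,0) = (1,0)

1,0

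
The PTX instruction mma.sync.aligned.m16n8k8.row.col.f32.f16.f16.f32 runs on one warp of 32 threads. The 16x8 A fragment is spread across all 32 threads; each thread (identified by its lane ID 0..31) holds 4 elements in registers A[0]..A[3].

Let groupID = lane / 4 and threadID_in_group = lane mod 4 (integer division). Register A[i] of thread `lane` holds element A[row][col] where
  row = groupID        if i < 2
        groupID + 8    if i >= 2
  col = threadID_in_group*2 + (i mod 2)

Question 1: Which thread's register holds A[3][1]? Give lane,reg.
12,1

r=3⇒gr=3,Rb=0  c=1⇒th=0,odd=1
L=3*4+0=12  i=0*2+1=1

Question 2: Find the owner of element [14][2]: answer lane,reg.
r=14→G=6,rhi=1  c=2→T=1,p=0
L=6*4+1=25  i=1*2+0=2

25,2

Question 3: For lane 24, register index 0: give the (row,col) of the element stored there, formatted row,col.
6,0

lane 24⇒24/4=6, 24 mod 4=0
i=0  r:6+0⇒6  c:2·0+0⇒0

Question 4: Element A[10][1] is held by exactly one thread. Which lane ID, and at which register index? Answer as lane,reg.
r=10⇒gr=2,Rb=1  c=1⇒th=0,odd=1
L=2*4+0=8  i=1*2+1=3

8,3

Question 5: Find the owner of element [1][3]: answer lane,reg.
5,1

r: 1->gid=1,r8=0  c: 3->tid=1,i&1=1
L=1*4+1=5  i=0*2+1=1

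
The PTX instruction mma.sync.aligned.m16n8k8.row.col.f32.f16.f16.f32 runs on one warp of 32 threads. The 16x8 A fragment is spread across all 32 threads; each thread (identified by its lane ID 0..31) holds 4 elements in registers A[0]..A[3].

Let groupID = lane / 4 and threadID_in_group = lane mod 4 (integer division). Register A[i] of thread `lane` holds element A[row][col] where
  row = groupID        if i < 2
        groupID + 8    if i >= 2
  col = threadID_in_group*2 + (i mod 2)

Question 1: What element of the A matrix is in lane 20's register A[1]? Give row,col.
20: g=5,t=0
[1] (5+0,0*2+1) = (5,1)

5,1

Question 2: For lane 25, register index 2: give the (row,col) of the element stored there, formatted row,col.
lane 25: G=6 (25/4), T=1 (25%4)
i=2: r=6+8=14, c=1*2+0=2

14,2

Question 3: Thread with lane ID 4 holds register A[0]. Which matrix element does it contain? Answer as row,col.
L=4⇒gr=4>>2=1, th=4&3=0
[0]⇒row 1+0=1  col 0·2+0=0

1,0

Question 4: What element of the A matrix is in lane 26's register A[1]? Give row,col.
6,5

lane 26: grp=6 (26/4), tig=2 (26%4)
i=1: r=6+0=6, c=2*2+1=5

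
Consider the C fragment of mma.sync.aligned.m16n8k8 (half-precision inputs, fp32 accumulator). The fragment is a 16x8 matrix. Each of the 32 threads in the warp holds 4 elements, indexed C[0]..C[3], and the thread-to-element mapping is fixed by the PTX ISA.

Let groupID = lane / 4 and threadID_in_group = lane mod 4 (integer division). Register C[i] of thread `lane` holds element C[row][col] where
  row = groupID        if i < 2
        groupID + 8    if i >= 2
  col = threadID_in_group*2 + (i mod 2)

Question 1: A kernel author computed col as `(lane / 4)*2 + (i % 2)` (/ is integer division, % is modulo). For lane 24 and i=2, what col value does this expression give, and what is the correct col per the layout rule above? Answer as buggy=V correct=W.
buggy=12 correct=0

`(lane / 4)*2 + (i % 2)`[24,2]=>12
24: grp=6,tig=0
[2] (6+8,0*2+0) = (14,0)
col: 12 vs 0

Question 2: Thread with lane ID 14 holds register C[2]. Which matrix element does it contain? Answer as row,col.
L=14->gid=14>>2=3, tid=14&3=2
[2]->row 3+8=11  col 2·2+0=4

11,4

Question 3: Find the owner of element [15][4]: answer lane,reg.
30,2

r:15=>grp=7,rB=1  c:4=>tig=2,lo=0
L=7*4+2=30  i=1*2+0=2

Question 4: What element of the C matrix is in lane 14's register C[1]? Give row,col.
lane 14->14/4=3, 14 mod 4=2
i=1  r:3+0->3  c:2·2+1->5

3,5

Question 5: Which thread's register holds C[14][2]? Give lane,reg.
25,2

r=14⇒gr=6,Rb=1  c=2⇒th=1,odd=0
L=6*4+1=25  i=1*2+0=2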